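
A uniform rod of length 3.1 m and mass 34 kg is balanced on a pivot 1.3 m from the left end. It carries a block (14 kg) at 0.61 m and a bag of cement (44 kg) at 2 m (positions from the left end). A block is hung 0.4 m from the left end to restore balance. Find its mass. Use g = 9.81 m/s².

About the pivot (at 1.3 m from the left end):
Beam weight: 34 × 9.81 = 333.5 N down at 1.55 m → arm 0.25 m, τ = 333.5 × 0.25 = 83.38 N·m clockwise.
Block: 14 × 9.81 = 137.3 N down at 0.61 m → arm 0.69 m, τ = 137.3 × 0.69 = 94.74 N·m counterclockwise.
Bag of cement: 44 × 9.81 = 431.6 N down at 2 m → arm 0.7 m, τ = 431.6 × 0.7 = 302.1 N·m clockwise.
Net moment of known loads = 290.7 N·m clockwise.
An unknown mass m at 0.4 m has arm 0.9 m; its moment is m·g·0.9 counterclockwise.
Setting net torque to zero: m × 9.81 × 0.9 = 290.7 → m = 290.7 / (9.81 × 0.9) = 32.9 kg.

m ≈ 32.9 kg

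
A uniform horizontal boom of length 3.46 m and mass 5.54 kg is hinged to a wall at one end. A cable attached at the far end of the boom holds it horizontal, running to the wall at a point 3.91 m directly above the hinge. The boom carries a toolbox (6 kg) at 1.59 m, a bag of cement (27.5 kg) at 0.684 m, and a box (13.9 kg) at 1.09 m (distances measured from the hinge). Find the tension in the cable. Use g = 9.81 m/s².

Sum moments about the hinge (the unknown hinge reaction has zero arm there).
Beam weight: 5.54 × 9.81 = 54.35 N down at 1.73 m → arm 1.73 m, τ = 54.35 × 1.73 = 94.03 N·m clockwise.
Toolbox: 6 × 9.81 = 58.86 N down at 1.59 m → arm 1.59 m, τ = 58.86 × 1.59 = 93.59 N·m clockwise.
Bag of cement: 27.5 × 9.81 = 269.8 N down at 0.684 m → arm 0.684 m, τ = 269.8 × 0.684 = 184.5 N·m clockwise.
Box: 13.9 × 9.81 = 136.4 N down at 1.09 m → arm 1.09 m, τ = 136.4 × 1.09 = 148.7 N·m clockwise.
Total clockwise load moment = 520.8 N·m.
The cable tension T acts at 3.46 m; only its component perpendicular to the boom, T sinθ, produces torque. sinθ = h/√(h²+d²) = 3.91/√(3.91²+3.46²) = 0.7489.
Setting net torque to zero: T × 3.46 × 0.7489 = 520.8 → T = 520.8 / 2.591 = 201 N.

T ≈ 201 N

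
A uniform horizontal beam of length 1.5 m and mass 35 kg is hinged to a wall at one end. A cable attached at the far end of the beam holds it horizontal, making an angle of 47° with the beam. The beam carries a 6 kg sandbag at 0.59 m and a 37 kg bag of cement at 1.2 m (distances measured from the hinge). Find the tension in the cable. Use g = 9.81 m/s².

Taking torques about the hinge:
Beam weight: 35 × 9.81 = 343.4 N down at 0.75 m → arm 0.75 m, τ = 343.4 × 0.75 = 257.5 N·m clockwise.
Sandbag: 6 × 9.81 = 58.86 N down at 0.59 m → arm 0.59 m, τ = 58.86 × 0.59 = 34.73 N·m clockwise.
Bag of cement: 37 × 9.81 = 363 N down at 1.2 m → arm 1.2 m, τ = 363 × 1.2 = 435.6 N·m clockwise.
Total clockwise load moment = 727.8 N·m.
The cable tension T acts at 1.5 m; only its component perpendicular to the beam, T sinθ, produces torque. sin 47° = 0.7314.
Setting net torque to zero: T × 1.5 × 0.7314 = 727.8 → T = 727.8 / 1.097 = 663 N.

T ≈ 663 N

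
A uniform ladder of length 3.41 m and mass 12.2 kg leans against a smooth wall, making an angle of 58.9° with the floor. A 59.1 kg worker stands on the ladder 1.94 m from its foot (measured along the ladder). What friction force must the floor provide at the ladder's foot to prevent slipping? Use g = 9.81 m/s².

About the foot of the ladder:
Ladder weight 12.2×9.81 = 119.7 N acts at 1.705 m along the ladder; its horizontal arm is 1.705·cos58.9° = 0.8807 m → τ = 105.4 N·m clockwise.
Worker: 59.1×9.81 = 579.8 N at 1.94 m → arm 1.002 m → τ = 581 N·m clockwise.
Wall normal N acts horizontally at the top; its moment arm is the height L sinθ = 3.41·sin58.9° = 2.92 m, counterclockwise.
Setting net torque to zero: N × 2.92 = 686.4 → N = 235 N.
ΣFx = 0: friction at the foot balances the wall's push, so f = N_wall = 235 N.

f ≈ 235 N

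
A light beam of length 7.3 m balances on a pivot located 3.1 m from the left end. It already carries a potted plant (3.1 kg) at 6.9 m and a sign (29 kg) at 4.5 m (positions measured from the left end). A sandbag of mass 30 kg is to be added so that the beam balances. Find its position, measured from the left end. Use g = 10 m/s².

x ≈ 1.35 m from the left end

Choose the pivot (at 3.1 m from the left end) as the axis so the support reaction has zero arm there.
Potted plant: 3.1 × 10 = 31 N down at 6.9 m → arm 3.8 m, τ = 31 × 3.8 = 117.8 N·m clockwise.
Sign: 29 × 10 = 290 N down at 4.5 m → arm 1.4 m, τ = 290 × 1.4 = 406 N·m clockwise.
Net moment of existing loads = 523.8 N·m clockwise.
The sandbag weighs 30 × 10 = 300 N and must supply an equal counterclockwise moment, so its lever arm about the pivot is 523.8 / 300 = 1.75 m.
That puts it at 3.1 − 1.75 = 1.35 m from the left end.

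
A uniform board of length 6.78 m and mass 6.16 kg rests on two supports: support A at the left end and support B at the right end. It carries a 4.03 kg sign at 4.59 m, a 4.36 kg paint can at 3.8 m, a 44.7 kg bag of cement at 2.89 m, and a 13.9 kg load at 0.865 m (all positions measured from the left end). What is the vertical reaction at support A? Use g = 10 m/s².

About support B:
Beam weight: 6.16 × 10 = 61.6 N down at 3.39 m → arm 3.39 m, τ = 61.6 × 3.39 = 208.8 N·m counterclockwise.
Sign: 4.03 × 10 = 40.3 N down at 4.59 m → arm 2.19 m, τ = 40.3 × 2.19 = 88.26 N·m counterclockwise.
Paint can: 4.36 × 10 = 43.6 N down at 3.8 m → arm 2.98 m, τ = 43.6 × 2.98 = 129.9 N·m counterclockwise.
Bag of cement: 44.7 × 10 = 447 N down at 2.89 m → arm 3.89 m, τ = 447 × 3.89 = 1739 N·m counterclockwise.
Load: 13.9 × 10 = 139 N down at 0.865 m → arm 5.915 m, τ = 139 × 5.915 = 822.2 N·m counterclockwise.
Net load moment about support B = 2988 N·m counterclockwise.
Reaction R at support A is upward at 0 m, arm 6.78 m → moment R × 6.78 clockwise.
For rotational equilibrium, R × 6.78 = 2988, so R = 441 N.

R_A ≈ 441 N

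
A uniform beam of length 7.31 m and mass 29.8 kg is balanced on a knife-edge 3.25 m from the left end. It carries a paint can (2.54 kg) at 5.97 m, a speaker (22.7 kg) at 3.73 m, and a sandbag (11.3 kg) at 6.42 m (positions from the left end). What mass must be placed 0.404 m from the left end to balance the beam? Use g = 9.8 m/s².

Choose the knife-edge (at 3.25 m from the left end) as the axis so the support reaction has zero arm there.
Beam weight: 29.8 × 9.8 = 292 N down at 3.655 m → arm 0.405 m, τ = 292 × 0.405 = 118.3 N·m clockwise.
Paint can: 2.54 × 9.8 = 24.89 N down at 5.97 m → arm 2.72 m, τ = 24.89 × 2.72 = 67.7 N·m clockwise.
Speaker: 22.7 × 9.8 = 222.5 N down at 3.73 m → arm 0.48 m, τ = 222.5 × 0.48 = 106.8 N·m clockwise.
Sandbag: 11.3 × 9.8 = 110.7 N down at 6.42 m → arm 3.17 m, τ = 110.7 × 3.17 = 350.9 N·m clockwise.
Net moment of known loads = 643.7 N·m clockwise.
An unknown mass m at 0.404 m has arm 2.846 m; its moment is m·g·2.846 counterclockwise.
Στ = 0 ⇒ m × 9.8 × 2.846 = 643.7 ⇒ m = 643.7 / (9.8 × 2.846) = 23.1 kg.

m ≈ 23.1 kg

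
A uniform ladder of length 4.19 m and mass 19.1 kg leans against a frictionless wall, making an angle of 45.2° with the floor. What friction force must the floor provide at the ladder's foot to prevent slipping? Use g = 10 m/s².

Sum moments about the foot of the ladder (the floor normal and friction both act there and drop out).
Ladder weight 19.1×10 = 191 N acts at 2.095 m along the ladder; its horizontal arm is 2.095·cos45.2° = 1.476 m → τ = 281.9 N·m clockwise.
Wall normal N acts horizontally at the top; its moment arm is the height L sinθ = 4.19·sin45.2° = 2.973 m, counterclockwise.
For rotational equilibrium, N × 2.973 = 281.9, so N = 94.8 N.
ΣFx = 0: friction at the foot balances the wall's push, so f = N_wall = 94.8 N.

f ≈ 94.8 N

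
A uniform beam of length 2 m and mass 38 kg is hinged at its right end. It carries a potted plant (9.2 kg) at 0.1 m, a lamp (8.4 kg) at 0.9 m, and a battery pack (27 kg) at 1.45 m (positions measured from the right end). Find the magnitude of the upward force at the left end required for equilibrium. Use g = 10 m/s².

Taking torques about the right end:
Beam weight: 38 × 10 = 380 N down at 1 m → arm 1 m, τ = 380 × 1 = 380 N·m counterclockwise.
Potted plant: 9.2 × 10 = 92 N down at 0.1 m → arm 0.1 m, τ = 92 × 0.1 = 9.2 N·m counterclockwise.
Lamp: 8.4 × 10 = 84 N down at 0.9 m → arm 0.9 m, τ = 84 × 0.9 = 75.6 N·m counterclockwise.
Battery pack: 27 × 10 = 270 N down at 1.45 m → arm 1.45 m, τ = 270 × 1.45 = 391.5 N·m counterclockwise.
Net moment of the loads = 856.3 N·m counterclockwise.
The upward force F acts at the left end, arm 2 m, giving F × 2 clockwise.
Στ = 0 ⇒ F × 2 = 856.3 ⇒ F = 856.3 / 2 = 428 N.

F ≈ 428 N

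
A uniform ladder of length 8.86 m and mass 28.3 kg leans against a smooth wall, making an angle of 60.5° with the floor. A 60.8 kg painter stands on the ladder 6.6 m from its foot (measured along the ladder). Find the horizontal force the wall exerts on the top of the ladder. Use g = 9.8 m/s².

N_wall ≈ 330 N

Taking torques about the foot of the ladder:
Ladder weight 28.3×9.8 = 277.3 N acts at 4.43 m along the ladder; its horizontal arm is 4.43·cos60.5° = 2.181 m → τ = 604.8 N·m clockwise.
Painter: 60.8×9.8 = 595.8 N at 6.6 m → arm 3.25 m → τ = 1936 N·m clockwise.
Wall normal N acts horizontally at the top; its moment arm is the height L sinθ = 8.86·sin60.5° = 7.711 m, counterclockwise.
For rotational equilibrium, N × 7.711 = 2541, so N = 330 N.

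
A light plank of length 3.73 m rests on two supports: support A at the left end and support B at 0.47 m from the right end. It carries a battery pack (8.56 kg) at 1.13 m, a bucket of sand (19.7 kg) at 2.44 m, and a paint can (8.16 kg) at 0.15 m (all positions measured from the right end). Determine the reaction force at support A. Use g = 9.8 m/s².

R_A ≈ 126 N

Sum moments about support B (its reaction then has zero moment arm).
Battery pack: 8.56 × 9.8 = 83.89 N down at 1.13 m → arm 0.66 m, τ = 83.89 × 0.66 = 55.37 N·m counterclockwise.
Bucket of sand: 19.7 × 9.8 = 193.1 N down at 2.44 m → arm 1.97 m, τ = 193.1 × 1.97 = 380.4 N·m counterclockwise.
Paint can: 8.16 × 9.8 = 79.97 N down at 0.15 m → arm 0.32 m, τ = 79.97 × 0.32 = 25.59 N·m clockwise.
Net load moment about support B = 410.2 N·m counterclockwise.
Reaction R at support A is upward at 3.73 m, arm 3.26 m → moment R × 3.26 clockwise.
Στ = 0 ⇒ R × 3.26 = 410.2 ⇒ R = 126 N.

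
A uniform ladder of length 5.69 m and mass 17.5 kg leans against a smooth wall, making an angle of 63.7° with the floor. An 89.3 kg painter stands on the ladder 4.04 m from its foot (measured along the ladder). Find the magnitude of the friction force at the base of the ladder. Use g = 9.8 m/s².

f ≈ 349 N

Taking torques about the foot of the ladder:
Ladder weight 17.5×9.8 = 171.5 N acts at 2.845 m along the ladder; its horizontal arm is 2.845·cos63.7° = 1.261 m → τ = 216.3 N·m clockwise.
Painter: 89.3×9.8 = 875.1 N at 4.04 m → arm 1.79 m → τ = 1566 N·m clockwise.
Wall normal N acts horizontally at the top; its moment arm is the height L sinθ = 5.69·sin63.7° = 5.101 m, counterclockwise.
Στ = 0 ⇒ N × 5.101 = 1782 ⇒ N = 349 N.
ΣFx = 0: friction at the foot balances the wall's push, so f = N_wall = 349 N.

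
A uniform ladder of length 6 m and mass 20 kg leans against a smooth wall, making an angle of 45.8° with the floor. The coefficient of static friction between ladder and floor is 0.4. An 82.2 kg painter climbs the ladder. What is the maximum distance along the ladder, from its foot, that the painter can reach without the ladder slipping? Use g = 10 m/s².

Take moments about the foot of the ladder.
Ladder weight 20×10 = 200 N acts at 3 m along the ladder; its horizontal arm is 3·cos45.8° = 2.091 m → τ = 418.2 N·m clockwise.
Painter weight 82.2×10 = 822 N at distance d → arm d·cos45.8° → τ = 822·d·0.6972 clockwise.
Wall normal N at the top has arm L sinθ = 4.301 m counterclockwise, so Στ = 0 gives N·4.301 = 418.2 + 573.1·d.
ΣFy = 0 ⇒ N_floor = 1022 N, so the maximum friction is μ_s·N_floor = 0.4×1022 = 408.8 N. ΣFx = 0 ⇒ N_wall = f, so at the slipping point N = 408.8 N.
Substituting: 408.8×4.301 = 418.2 + 573.1·d ⇒ d = (1758 − 418.2) / 573.1 = 2.34 m.

d ≈ 2.34 m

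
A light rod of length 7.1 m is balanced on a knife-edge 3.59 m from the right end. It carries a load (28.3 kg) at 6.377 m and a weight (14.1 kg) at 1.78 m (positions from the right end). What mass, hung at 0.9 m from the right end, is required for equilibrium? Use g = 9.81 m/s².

m ≈ 19.8 kg

About the knife-edge (at 3.59 m from the right end):
Load: 28.3 × 9.81 = 277.6 N down at 6.377 m → arm 2.787 m, τ = 277.6 × 2.787 = 773.7 N·m counterclockwise.
Weight: 14.1 × 9.81 = 138.3 N down at 1.78 m → arm 1.81 m, τ = 138.3 × 1.81 = 250.3 N·m clockwise.
Net moment of known loads = 523.4 N·m counterclockwise.
An unknown mass m at 0.9 m has arm 2.69 m; its moment is m·g·2.69 clockwise.
Στ = 0 ⇒ m × 9.81 × 2.69 = 523.4 ⇒ m = 523.4 / (9.81 × 2.69) = 19.8 kg.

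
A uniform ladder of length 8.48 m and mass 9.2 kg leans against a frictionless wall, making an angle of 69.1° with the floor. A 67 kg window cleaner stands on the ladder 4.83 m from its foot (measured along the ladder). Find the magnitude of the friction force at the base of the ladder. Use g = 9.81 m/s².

f ≈ 160 N

Sum moments about the foot of the ladder (the floor normal and friction both act there and drop out).
Ladder weight 9.2×9.81 = 90.25 N acts at 4.24 m along the ladder; its horizontal arm is 4.24·cos69.1° = 1.513 m → τ = 136.5 N·m clockwise.
Window cleaner: 67×9.81 = 657.3 N at 4.83 m → arm 1.723 m → τ = 1133 N·m clockwise.
Wall normal N acts horizontally at the top; its moment arm is the height L sinθ = 8.48·sin69.1° = 7.922 m, counterclockwise.
Balancing moments: N × 7.922 = 1270, giving N = 160 N.
ΣFx = 0: friction at the foot balances the wall's push, so f = N_wall = 160 N.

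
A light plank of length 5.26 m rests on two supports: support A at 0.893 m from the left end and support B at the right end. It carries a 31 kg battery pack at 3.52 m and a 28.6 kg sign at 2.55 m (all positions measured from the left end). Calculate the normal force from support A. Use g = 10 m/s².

R_A ≈ 301 N

Take moments about support B.
Battery pack: 31 × 10 = 310 N down at 3.52 m → arm 1.74 m, τ = 310 × 1.74 = 539.4 N·m counterclockwise.
Sign: 28.6 × 10 = 286 N down at 2.55 m → arm 2.71 m, τ = 286 × 2.71 = 775.1 N·m counterclockwise.
Net load moment about support B = 1314 N·m counterclockwise.
Reaction R at support A is upward at 0.893 m, arm 4.367 m → moment R × 4.367 clockwise.
For rotational equilibrium, R × 4.367 = 1314, so R = 301 N.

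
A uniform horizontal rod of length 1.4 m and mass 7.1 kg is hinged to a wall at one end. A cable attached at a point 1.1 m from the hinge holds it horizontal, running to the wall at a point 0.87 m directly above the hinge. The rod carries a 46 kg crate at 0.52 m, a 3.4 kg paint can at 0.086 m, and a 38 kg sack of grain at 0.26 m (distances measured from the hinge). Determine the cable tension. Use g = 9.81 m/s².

T ≈ 562 N

About the hinge:
Beam weight: 7.1 × 9.81 = 69.65 N down at 0.7 m → arm 0.7 m, τ = 69.65 × 0.7 = 48.76 N·m clockwise.
Crate: 46 × 9.81 = 451.3 N down at 0.52 m → arm 0.52 m, τ = 451.3 × 0.52 = 234.7 N·m clockwise.
Paint can: 3.4 × 9.81 = 33.35 N down at 0.086 m → arm 0.086 m, τ = 33.35 × 0.086 = 2.868 N·m clockwise.
Sack of grain: 38 × 9.81 = 372.8 N down at 0.26 m → arm 0.26 m, τ = 372.8 × 0.26 = 96.93 N·m clockwise.
Total clockwise load moment = 383.3 N·m.
The cable tension T acts at 1.1 m; only its component perpendicular to the rod, T sinθ, produces torque. sinθ = h/√(h²+d²) = 0.87/√(0.87²+1.1²) = 0.6203.
For rotational equilibrium, T × 1.1 × 0.6203 = 383.3, so T = 383.3 / 0.6823 = 562 N.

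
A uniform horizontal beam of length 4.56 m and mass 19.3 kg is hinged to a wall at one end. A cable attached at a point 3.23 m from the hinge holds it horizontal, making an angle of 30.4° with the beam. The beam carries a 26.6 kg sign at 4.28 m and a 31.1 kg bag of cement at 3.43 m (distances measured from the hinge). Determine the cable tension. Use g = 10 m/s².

T ≈ 1620 N

Take moments about the hinge.
Beam weight: 19.3 × 10 = 193 N down at 2.28 m → arm 2.28 m, τ = 193 × 2.28 = 440 N·m clockwise.
Sign: 26.6 × 10 = 266 N down at 4.28 m → arm 4.28 m, τ = 266 × 4.28 = 1138 N·m clockwise.
Bag of cement: 31.1 × 10 = 311 N down at 3.43 m → arm 3.43 m, τ = 311 × 3.43 = 1067 N·m clockwise.
Total clockwise load moment = 2645 N·m.
The cable tension T acts at 3.23 m; only its component perpendicular to the beam, T sinθ, produces torque. sin 30.4° = 0.506.
Setting net torque to zero: T × 3.23 × 0.506 = 2645 → T = 2645 / 1.634 = 1620 N.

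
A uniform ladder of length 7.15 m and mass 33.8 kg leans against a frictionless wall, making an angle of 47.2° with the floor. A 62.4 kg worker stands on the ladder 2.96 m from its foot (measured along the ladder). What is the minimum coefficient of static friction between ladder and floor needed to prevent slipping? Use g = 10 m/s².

Sum moments about the foot of the ladder (the floor normal and friction both act there and drop out).
Ladder weight 33.8×10 = 338 N acts at 3.575 m along the ladder; its horizontal arm is 3.575·cos47.2° = 2.429 m → τ = 821 N·m clockwise.
Worker: 62.4×10 = 624 N at 2.96 m → arm 2.011 m → τ = 1255 N·m clockwise.
Wall normal N acts horizontally at the top; its moment arm is the height L sinθ = 7.15·sin47.2° = 5.246 m, counterclockwise.
Στ = 0 ⇒ N × 5.246 = 2076 ⇒ N = 395.7 N.
ΣFx = 0 ⇒ f = N_wall = 395.7 N. ΣFy = 0 ⇒ N_floor = 962 N.
μ_min = f / N_floor = 395.7 / 962 = 0.411.

μ_min ≈ 0.411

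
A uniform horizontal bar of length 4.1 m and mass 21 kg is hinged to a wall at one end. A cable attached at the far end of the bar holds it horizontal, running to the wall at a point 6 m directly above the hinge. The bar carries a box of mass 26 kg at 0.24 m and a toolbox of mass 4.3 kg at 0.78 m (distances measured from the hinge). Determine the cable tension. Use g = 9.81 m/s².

T ≈ 153 N

Choose the hinge as the axis so the unknown hinge reaction has zero arm there.
Beam weight: 21 × 9.81 = 206 N down at 2.05 m → arm 2.05 m, τ = 206 × 2.05 = 422.3 N·m clockwise.
Box: 26 × 9.81 = 255.1 N down at 0.24 m → arm 0.24 m, τ = 255.1 × 0.24 = 61.22 N·m clockwise.
Toolbox: 4.3 × 9.81 = 42.18 N down at 0.78 m → arm 0.78 m, τ = 42.18 × 0.78 = 32.9 N·m clockwise.
Total clockwise load moment = 516.4 N·m.
The cable tension T acts at 4.1 m; only its component perpendicular to the bar, T sinθ, produces torque. sinθ = h/√(h²+d²) = 6/√(6²+4.1²) = 0.8256.
Στ = 0 ⇒ T × 4.1 × 0.8256 = 516.4 ⇒ T = 516.4 / 3.385 = 153 N.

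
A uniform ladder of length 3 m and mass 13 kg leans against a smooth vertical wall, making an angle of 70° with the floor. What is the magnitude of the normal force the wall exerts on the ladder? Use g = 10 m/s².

N_wall ≈ 23.7 N

Taking torques about the foot of the ladder:
Ladder weight 13×10 = 130 N acts at 1.5 m along the ladder; its horizontal arm is 1.5·cos70° = 0.513 m → τ = 66.69 N·m clockwise.
Wall normal N acts horizontally at the top; its moment arm is the height L sinθ = 3·sin70° = 2.819 m, counterclockwise.
Στ = 0 ⇒ N × 2.819 = 66.69 ⇒ N = 23.7 N.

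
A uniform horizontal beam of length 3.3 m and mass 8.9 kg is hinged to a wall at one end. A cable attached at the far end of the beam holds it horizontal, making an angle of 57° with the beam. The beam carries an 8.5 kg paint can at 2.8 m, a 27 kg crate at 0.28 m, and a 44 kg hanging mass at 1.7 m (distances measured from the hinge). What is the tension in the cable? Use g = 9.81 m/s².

Sum moments about the hinge (the unknown hinge reaction has zero arm there).
Beam weight: 8.9 × 9.81 = 87.31 N down at 1.65 m → arm 1.65 m, τ = 87.31 × 1.65 = 144.1 N·m clockwise.
Paint can: 8.5 × 9.81 = 83.39 N down at 2.8 m → arm 2.8 m, τ = 83.39 × 2.8 = 233.5 N·m clockwise.
Crate: 27 × 9.81 = 264.9 N down at 0.28 m → arm 0.28 m, τ = 264.9 × 0.28 = 74.17 N·m clockwise.
Hanging mass: 44 × 9.81 = 431.6 N down at 1.7 m → arm 1.7 m, τ = 431.6 × 1.7 = 733.7 N·m clockwise.
Total clockwise load moment = 1185 N·m.
The cable tension T acts at 3.3 m; only its component perpendicular to the beam, T sinθ, produces torque. sin 57° = 0.8387.
Balancing moments: T × 3.3 × 0.8387 = 1185, giving T = 1185 / 2.768 = 428 N.

T ≈ 428 N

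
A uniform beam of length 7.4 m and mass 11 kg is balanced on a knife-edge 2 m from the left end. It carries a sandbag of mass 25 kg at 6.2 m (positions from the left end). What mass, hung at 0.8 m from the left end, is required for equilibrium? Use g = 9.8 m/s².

Choose the knife-edge (at 2 m from the left end) as the axis so the support reaction has zero arm there.
Beam weight: 11 × 9.8 = 107.8 N down at 3.7 m → arm 1.7 m, τ = 107.8 × 1.7 = 183.3 N·m clockwise.
Sandbag: 25 × 9.8 = 245 N down at 6.2 m → arm 4.2 m, τ = 245 × 4.2 = 1029 N·m clockwise.
Net moment of known loads = 1212 N·m clockwise.
An unknown mass m at 0.8 m has arm 1.2 m; its moment is m·g·1.2 counterclockwise.
Balancing moments: m × 9.8 × 1.2 = 1212, giving m = 1212 / (9.8 × 1.2) = 103 kg.

m ≈ 103 kg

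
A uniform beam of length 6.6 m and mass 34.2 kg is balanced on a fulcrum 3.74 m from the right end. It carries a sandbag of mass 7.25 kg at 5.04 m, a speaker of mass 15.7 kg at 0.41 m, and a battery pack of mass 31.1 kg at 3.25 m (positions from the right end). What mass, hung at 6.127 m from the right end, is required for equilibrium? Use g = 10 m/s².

m ≈ 30.6 kg

Take moments about the fulcrum (at 3.74 m from the right end).
Beam weight: 34.2 × 10 = 342 N down at 3.3 m → arm 0.44 m, τ = 342 × 0.44 = 150.5 N·m clockwise.
Sandbag: 7.25 × 10 = 72.5 N down at 5.04 m → arm 1.3 m, τ = 72.5 × 1.3 = 94.25 N·m counterclockwise.
Speaker: 15.7 × 10 = 157 N down at 0.41 m → arm 3.33 m, τ = 157 × 3.33 = 522.8 N·m clockwise.
Battery pack: 31.1 × 10 = 311 N down at 3.25 m → arm 0.49 m, τ = 311 × 0.49 = 152.4 N·m clockwise.
Net moment of known loads = 731.4 N·m clockwise.
An unknown mass m at 6.127 m has arm 2.387 m; its moment is m·g·2.387 counterclockwise.
Balancing moments: m × 10 × 2.387 = 731.4, giving m = 731.4 / (10 × 2.387) = 30.6 kg.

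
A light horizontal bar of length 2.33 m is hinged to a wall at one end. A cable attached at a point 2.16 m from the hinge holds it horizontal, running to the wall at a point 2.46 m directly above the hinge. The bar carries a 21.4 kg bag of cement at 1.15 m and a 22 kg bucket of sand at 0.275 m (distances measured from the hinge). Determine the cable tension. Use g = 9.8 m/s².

T ≈ 185 N

Choose the hinge as the axis so the unknown hinge reaction has zero arm there.
Bag of cement: 21.4 × 9.8 = 209.7 N down at 1.15 m → arm 1.15 m, τ = 209.7 × 1.15 = 241.2 N·m clockwise.
Bucket of sand: 22 × 9.8 = 215.6 N down at 0.275 m → arm 0.275 m, τ = 215.6 × 0.275 = 59.29 N·m clockwise.
Total clockwise load moment = 300.5 N·m.
The cable tension T acts at 2.16 m; only its component perpendicular to the bar, T sinθ, produces torque. sinθ = h/√(h²+d²) = 2.46/√(2.46²+2.16²) = 0.7514.
Balancing moments: T × 2.16 × 0.7514 = 300.5, giving T = 300.5 / 1.623 = 185 N.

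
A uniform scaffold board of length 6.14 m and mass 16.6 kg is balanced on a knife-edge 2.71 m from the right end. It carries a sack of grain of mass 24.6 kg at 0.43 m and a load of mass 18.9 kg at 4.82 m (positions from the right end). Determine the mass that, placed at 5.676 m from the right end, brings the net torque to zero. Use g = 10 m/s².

Sum moments about the knife-edge (at 2.71 m from the right end) (the support reaction has zero arm there).
Beam weight: 16.6 × 10 = 166 N down at 3.07 m → arm 0.36 m, τ = 166 × 0.36 = 59.76 N·m counterclockwise.
Sack of grain: 24.6 × 10 = 246 N down at 0.43 m → arm 2.28 m, τ = 246 × 2.28 = 560.9 N·m clockwise.
Load: 18.9 × 10 = 189 N down at 4.82 m → arm 2.11 m, τ = 189 × 2.11 = 398.8 N·m counterclockwise.
Net moment of known loads = 102.3 N·m clockwise.
An unknown mass m at 5.676 m has arm 2.966 m; its moment is m·g·2.966 counterclockwise.
Στ = 0 ⇒ m × 10 × 2.966 = 102.3 ⇒ m = 102.3 / (10 × 2.966) = 3.45 kg.

m ≈ 3.45 kg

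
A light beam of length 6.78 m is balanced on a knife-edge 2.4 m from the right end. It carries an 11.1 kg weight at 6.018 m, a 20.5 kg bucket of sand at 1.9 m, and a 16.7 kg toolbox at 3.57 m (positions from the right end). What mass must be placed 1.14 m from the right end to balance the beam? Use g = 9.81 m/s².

Sum moments about the knife-edge (at 2.4 m from the right end) (the support reaction has zero arm there).
Weight: 11.1 × 9.81 = 108.9 N down at 6.018 m → arm 3.618 m, τ = 108.9 × 3.618 = 394 N·m counterclockwise.
Bucket of sand: 20.5 × 9.81 = 201.1 N down at 1.9 m → arm 0.5 m, τ = 201.1 × 0.5 = 100.5 N·m clockwise.
Toolbox: 16.7 × 9.81 = 163.8 N down at 3.57 m → arm 1.17 m, τ = 163.8 × 1.17 = 191.6 N·m counterclockwise.
Net moment of known loads = 485.1 N·m counterclockwise.
An unknown mass m at 1.14 m has arm 1.26 m; its moment is m·g·1.26 clockwise.
Στ = 0 ⇒ m × 9.81 × 1.26 = 485.1 ⇒ m = 485.1 / (9.81 × 1.26) = 39.2 kg.

m ≈ 39.2 kg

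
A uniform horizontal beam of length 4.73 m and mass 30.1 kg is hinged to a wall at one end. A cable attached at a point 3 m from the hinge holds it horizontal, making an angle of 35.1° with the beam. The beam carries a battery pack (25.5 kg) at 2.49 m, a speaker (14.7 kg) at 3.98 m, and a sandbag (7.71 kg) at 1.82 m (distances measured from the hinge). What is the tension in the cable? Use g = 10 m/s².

T ≈ 1200 N

Taking torques about the hinge:
Beam weight: 30.1 × 10 = 301 N down at 2.365 m → arm 2.365 m, τ = 301 × 2.365 = 711.9 N·m clockwise.
Battery pack: 25.5 × 10 = 255 N down at 2.49 m → arm 2.49 m, τ = 255 × 2.49 = 635 N·m clockwise.
Speaker: 14.7 × 10 = 147 N down at 3.98 m → arm 3.98 m, τ = 147 × 3.98 = 585.1 N·m clockwise.
Sandbag: 7.71 × 10 = 77.1 N down at 1.82 m → arm 1.82 m, τ = 77.1 × 1.82 = 140.3 N·m clockwise.
Total clockwise load moment = 2072 N·m.
The cable tension T acts at 3 m; only its component perpendicular to the beam, T sinθ, produces torque. sin 35.1° = 0.575.
Setting net torque to zero: T × 3 × 0.575 = 2072 → T = 2072 / 1.725 = 1200 N.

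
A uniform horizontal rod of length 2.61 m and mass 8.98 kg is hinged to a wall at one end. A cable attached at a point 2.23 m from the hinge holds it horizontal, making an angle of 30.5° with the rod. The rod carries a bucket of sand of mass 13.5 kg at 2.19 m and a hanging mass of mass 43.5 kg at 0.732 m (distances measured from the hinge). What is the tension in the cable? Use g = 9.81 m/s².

T ≈ 634 N

Taking torques about the hinge:
Beam weight: 8.98 × 9.81 = 88.09 N down at 1.305 m → arm 1.305 m, τ = 88.09 × 1.305 = 115 N·m clockwise.
Bucket of sand: 13.5 × 9.81 = 132.4 N down at 2.19 m → arm 2.19 m, τ = 132.4 × 2.19 = 290 N·m clockwise.
Hanging mass: 43.5 × 9.81 = 426.7 N down at 0.732 m → arm 0.732 m, τ = 426.7 × 0.732 = 312.3 N·m clockwise.
Total clockwise load moment = 717.3 N·m.
The cable tension T acts at 2.23 m; only its component perpendicular to the rod, T sinθ, produces torque. sin 30.5° = 0.5075.
Balancing moments: T × 2.23 × 0.5075 = 717.3, giving T = 717.3 / 1.132 = 634 N.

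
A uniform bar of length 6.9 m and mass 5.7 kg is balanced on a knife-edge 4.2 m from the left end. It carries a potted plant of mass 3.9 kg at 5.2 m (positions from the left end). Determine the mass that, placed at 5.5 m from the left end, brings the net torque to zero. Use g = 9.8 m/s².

m ≈ 0.288 kg

Taking torques about the knife-edge (at 4.2 m from the left end):
Beam weight: 5.7 × 9.8 = 55.86 N down at 3.45 m → arm 0.75 m, τ = 55.86 × 0.75 = 41.89 N·m counterclockwise.
Potted plant: 3.9 × 9.8 = 38.22 N down at 5.2 m → arm 1 m, τ = 38.22 × 1 = 38.22 N·m clockwise.
Net moment of known loads = 3.67 N·m counterclockwise.
An unknown mass m at 5.5 m has arm 1.3 m; its moment is m·g·1.3 clockwise.
Στ = 0 ⇒ m × 9.8 × 1.3 = 3.67 ⇒ m = 3.67 / (9.8 × 1.3) = 0.288 kg.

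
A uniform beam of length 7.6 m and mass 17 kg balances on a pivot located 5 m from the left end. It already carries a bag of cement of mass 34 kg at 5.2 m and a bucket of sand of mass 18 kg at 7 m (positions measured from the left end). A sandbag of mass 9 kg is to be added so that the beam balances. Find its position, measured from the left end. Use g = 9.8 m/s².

Choose the pivot (at 5 m from the left end) as the axis so the support reaction has zero arm there.
Beam weight: 17 × 9.8 = 166.6 N down at 3.8 m → arm 1.2 m, τ = 166.6 × 1.2 = 199.9 N·m counterclockwise.
Bag of cement: 34 × 9.8 = 333.2 N down at 5.2 m → arm 0.2 m, τ = 333.2 × 0.2 = 66.64 N·m clockwise.
Bucket of sand: 18 × 9.8 = 176.4 N down at 7 m → arm 2 m, τ = 176.4 × 2 = 352.8 N·m clockwise.
Net moment of existing loads = 219.5 N·m clockwise.
The sandbag weighs 9 × 9.8 = 88.2 N and must supply an equal counterclockwise moment, so its lever arm about the pivot is 219.5 / 88.2 = 2.49 m.
That puts it at 5 − 2.49 = 2.51 m from the left end.

x ≈ 2.51 m from the left end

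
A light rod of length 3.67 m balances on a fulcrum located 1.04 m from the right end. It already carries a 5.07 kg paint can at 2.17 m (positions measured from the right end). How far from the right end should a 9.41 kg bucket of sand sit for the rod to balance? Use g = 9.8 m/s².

Choose the fulcrum (at 1.04 m from the right end) as the axis so the support reaction has zero arm there.
Paint can: 5.07 × 9.8 = 49.69 N down at 2.17 m → arm 1.13 m, τ = 49.69 × 1.13 = 56.15 N·m counterclockwise.
Net moment of existing loads = 56.15 N·m counterclockwise.
The bucket of sand weighs 9.41 × 9.8 = 92.22 N and must supply an equal clockwise moment, so its lever arm about the fulcrum is 56.15 / 92.22 = 0.609 m.
That puts it at 1.04 − 0.609 = 0.431 m from the right end.

x ≈ 0.431 m from the right end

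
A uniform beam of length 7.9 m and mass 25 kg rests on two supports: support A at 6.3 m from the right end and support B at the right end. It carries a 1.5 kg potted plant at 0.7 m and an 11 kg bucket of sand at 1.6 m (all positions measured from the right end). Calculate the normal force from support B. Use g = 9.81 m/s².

R_B ≈ 185 N

Taking torques about support A:
Beam weight: 25 × 9.81 = 245.2 N down at 3.95 m → arm 2.35 m, τ = 245.2 × 2.35 = 576.2 N·m clockwise.
Potted plant: 1.5 × 9.81 = 14.71 N down at 0.7 m → arm 5.6 m, τ = 14.71 × 5.6 = 82.38 N·m clockwise.
Bucket of sand: 11 × 9.81 = 107.9 N down at 1.6 m → arm 4.7 m, τ = 107.9 × 4.7 = 507.1 N·m clockwise.
Net load moment about support A = 1166 N·m clockwise.
Reaction R at support B is upward at 0 m, arm 6.3 m → moment R × 6.3 counterclockwise.
Setting net torque to zero: R × 6.3 = 1166 → R = 185 N.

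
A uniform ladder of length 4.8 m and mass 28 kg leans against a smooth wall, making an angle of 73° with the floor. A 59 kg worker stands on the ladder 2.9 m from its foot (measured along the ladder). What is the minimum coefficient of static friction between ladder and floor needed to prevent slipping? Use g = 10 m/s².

μ_min ≈ 0.174

Take moments about the foot of the ladder.
Ladder weight 28×10 = 280 N acts at 2.4 m along the ladder; its horizontal arm is 2.4·cos73° = 0.7017 m → τ = 196.5 N·m clockwise.
Worker: 59×10 = 590 N at 2.9 m → arm 0.8479 m → τ = 500.3 N·m clockwise.
Wall normal N acts horizontally at the top; its moment arm is the height L sinθ = 4.8·sin73° = 4.59 m, counterclockwise.
Balancing moments: N × 4.59 = 696.8, giving N = 151.8 N.
ΣFx = 0 ⇒ f = N_wall = 151.8 N. ΣFy = 0 ⇒ N_floor = 870 N.
μ_min = f / N_floor = 151.8 / 870 = 0.174.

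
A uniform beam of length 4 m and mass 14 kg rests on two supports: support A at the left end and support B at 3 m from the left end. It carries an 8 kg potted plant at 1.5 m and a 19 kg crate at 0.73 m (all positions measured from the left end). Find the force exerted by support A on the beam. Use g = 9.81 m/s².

R_A ≈ 226 N

Sum moments about support B (its reaction then has zero moment arm).
Beam weight: 14 × 9.81 = 137.3 N down at 2 m → arm 1 m, τ = 137.3 × 1 = 137.3 N·m counterclockwise.
Potted plant: 8 × 9.81 = 78.48 N down at 1.5 m → arm 1.5 m, τ = 78.48 × 1.5 = 117.7 N·m counterclockwise.
Crate: 19 × 9.81 = 186.4 N down at 0.73 m → arm 2.27 m, τ = 186.4 × 2.27 = 423.1 N·m counterclockwise.
Net load moment about support B = 678.1 N·m counterclockwise.
Reaction R at support A is upward at 0 m, arm 3 m → moment R × 3 clockwise.
Balancing moments: R × 3 = 678.1, giving R = 226 N.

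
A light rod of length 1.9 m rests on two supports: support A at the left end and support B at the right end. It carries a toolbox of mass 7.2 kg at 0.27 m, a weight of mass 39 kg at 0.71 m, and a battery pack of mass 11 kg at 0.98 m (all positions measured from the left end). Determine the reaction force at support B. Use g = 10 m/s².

R_B ≈ 213 N

Choose support A as the axis so its reaction then has zero moment arm.
Toolbox: 7.2 × 10 = 72 N down at 0.27 m → arm 0.27 m, τ = 72 × 0.27 = 19.44 N·m clockwise.
Weight: 39 × 10 = 390 N down at 0.71 m → arm 0.71 m, τ = 390 × 0.71 = 276.9 N·m clockwise.
Battery pack: 11 × 10 = 110 N down at 0.98 m → arm 0.98 m, τ = 110 × 0.98 = 107.8 N·m clockwise.
Net load moment about support A = 404.1 N·m clockwise.
Reaction R at support B is upward at 1.9 m, arm 1.9 m → moment R × 1.9 counterclockwise.
Balancing moments: R × 1.9 = 404.1, giving R = 213 N.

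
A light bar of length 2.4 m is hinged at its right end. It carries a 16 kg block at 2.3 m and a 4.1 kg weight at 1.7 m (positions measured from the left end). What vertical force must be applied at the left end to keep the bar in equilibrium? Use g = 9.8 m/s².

F ≈ 18.3 N

Sum moments about the right end (the unknown pivot reaction has zero arm there).
Block: 16 × 9.8 = 156.8 N down at 2.3 m → arm 0.1 m, τ = 156.8 × 0.1 = 15.68 N·m counterclockwise.
Weight: 4.1 × 9.8 = 40.18 N down at 1.7 m → arm 0.7 m, τ = 40.18 × 0.7 = 28.13 N·m counterclockwise.
Net moment of the loads = 43.81 N·m counterclockwise.
The upward force F acts at the left end, arm 2.4 m, giving F × 2.4 clockwise.
For rotational equilibrium, F × 2.4 = 43.81, so F = 43.81 / 2.4 = 18.3 N.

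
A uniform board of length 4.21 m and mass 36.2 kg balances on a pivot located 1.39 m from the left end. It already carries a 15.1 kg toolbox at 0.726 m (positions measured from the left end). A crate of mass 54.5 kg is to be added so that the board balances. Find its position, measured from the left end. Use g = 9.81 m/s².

x ≈ 1.1 m from the left end

Sum moments about the pivot (at 1.39 m from the left end) (the support reaction has zero arm there).
Beam weight: 36.2 × 9.81 = 355.1 N down at 2.105 m → arm 0.715 m, τ = 355.1 × 0.715 = 253.9 N·m clockwise.
Toolbox: 15.1 × 9.81 = 148.1 N down at 0.726 m → arm 0.664 m, τ = 148.1 × 0.664 = 98.34 N·m counterclockwise.
Net moment of existing loads = 155.6 N·m clockwise.
The crate weighs 54.5 × 9.81 = 534.6 N and must supply an equal counterclockwise moment, so its lever arm about the pivot is 155.6 / 534.6 = 0.291 m.
That puts it at 1.39 − 0.291 = 1.1 m from the left end.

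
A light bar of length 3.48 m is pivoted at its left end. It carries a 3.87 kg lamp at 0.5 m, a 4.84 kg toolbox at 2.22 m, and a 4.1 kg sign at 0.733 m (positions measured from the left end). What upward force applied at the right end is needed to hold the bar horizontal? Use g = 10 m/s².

Choose the left end as the axis so the unknown pivot reaction has zero arm there.
Lamp: 3.87 × 10 = 38.7 N down at 0.5 m → arm 0.5 m, τ = 38.7 × 0.5 = 19.35 N·m clockwise.
Toolbox: 4.84 × 10 = 48.4 N down at 2.22 m → arm 2.22 m, τ = 48.4 × 2.22 = 107.4 N·m clockwise.
Sign: 4.1 × 10 = 41 N down at 0.733 m → arm 0.733 m, τ = 41 × 0.733 = 30.05 N·m clockwise.
Net moment of the loads = 156.8 N·m clockwise.
The upward force F acts at the right end, arm 3.48 m, giving F × 3.48 counterclockwise.
Setting net torque to zero: F × 3.48 = 156.8 → F = 156.8 / 3.48 = 45.1 N.

F ≈ 45.1 N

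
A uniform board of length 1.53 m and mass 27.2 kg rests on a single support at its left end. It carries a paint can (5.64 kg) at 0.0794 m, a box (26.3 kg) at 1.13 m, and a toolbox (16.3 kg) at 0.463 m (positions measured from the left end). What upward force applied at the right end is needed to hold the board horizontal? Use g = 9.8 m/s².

About the left end:
Beam weight: 27.2 × 9.8 = 266.6 N down at 0.765 m → arm 0.765 m, τ = 266.6 × 0.765 = 203.9 N·m clockwise.
Paint can: 5.64 × 9.8 = 55.27 N down at 0.0794 m → arm 0.0794 m, τ = 55.27 × 0.0794 = 4.388 N·m clockwise.
Box: 26.3 × 9.8 = 257.7 N down at 1.13 m → arm 1.13 m, τ = 257.7 × 1.13 = 291.2 N·m clockwise.
Toolbox: 16.3 × 9.8 = 159.7 N down at 0.463 m → arm 0.463 m, τ = 159.7 × 0.463 = 73.94 N·m clockwise.
Net moment of the loads = 573.4 N·m clockwise.
The upward force F acts at the right end, arm 1.53 m, giving F × 1.53 counterclockwise.
Balancing moments: F × 1.53 = 573.4, giving F = 573.4 / 1.53 = 375 N.

F ≈ 375 N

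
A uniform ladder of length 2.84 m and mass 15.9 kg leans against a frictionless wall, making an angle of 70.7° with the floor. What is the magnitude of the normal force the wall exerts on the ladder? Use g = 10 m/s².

N_wall ≈ 27.8 N

Sum moments about the foot of the ladder (the floor normal and friction both act there and drop out).
Ladder weight 15.9×10 = 159 N acts at 1.42 m along the ladder; its horizontal arm is 1.42·cos70.7° = 0.4693 m → τ = 74.62 N·m clockwise.
Wall normal N acts horizontally at the top; its moment arm is the height L sinθ = 2.84·sin70.7° = 2.68 m, counterclockwise.
Balancing moments: N × 2.68 = 74.62, giving N = 27.8 N.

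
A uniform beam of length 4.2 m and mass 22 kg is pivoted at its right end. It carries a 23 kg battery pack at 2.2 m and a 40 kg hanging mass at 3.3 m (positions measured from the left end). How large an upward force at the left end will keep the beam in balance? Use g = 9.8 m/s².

F ≈ 299 N

Take moments about the right end.
Beam weight: 22 × 9.8 = 215.6 N down at 2.1 m → arm 2.1 m, τ = 215.6 × 2.1 = 452.8 N·m counterclockwise.
Battery pack: 23 × 9.8 = 225.4 N down at 2.2 m → arm 2 m, τ = 225.4 × 2 = 450.8 N·m counterclockwise.
Hanging mass: 40 × 9.8 = 392 N down at 3.3 m → arm 0.9 m, τ = 392 × 0.9 = 352.8 N·m counterclockwise.
Net moment of the loads = 1256 N·m counterclockwise.
The upward force F acts at the left end, arm 4.2 m, giving F × 4.2 clockwise.
Setting net torque to zero: F × 4.2 = 1256 → F = 1256 / 4.2 = 299 N.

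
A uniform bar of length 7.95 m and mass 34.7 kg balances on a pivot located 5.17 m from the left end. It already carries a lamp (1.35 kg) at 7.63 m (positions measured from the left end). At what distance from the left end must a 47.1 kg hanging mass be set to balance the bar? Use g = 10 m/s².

x ≈ 5.98 m from the left end

Take moments about the pivot (at 5.17 m from the left end).
Beam weight: 34.7 × 10 = 347 N down at 3.975 m → arm 1.195 m, τ = 347 × 1.195 = 414.7 N·m counterclockwise.
Lamp: 1.35 × 10 = 13.5 N down at 7.63 m → arm 2.46 m, τ = 13.5 × 2.46 = 33.21 N·m clockwise.
Net moment of existing loads = 381.5 N·m counterclockwise.
The hanging mass weighs 47.1 × 10 = 471 N and must supply an equal clockwise moment, so its lever arm about the pivot is 381.5 / 471 = 0.81 m.
That puts it at 5.17 + 0.81 = 5.98 m from the left end.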